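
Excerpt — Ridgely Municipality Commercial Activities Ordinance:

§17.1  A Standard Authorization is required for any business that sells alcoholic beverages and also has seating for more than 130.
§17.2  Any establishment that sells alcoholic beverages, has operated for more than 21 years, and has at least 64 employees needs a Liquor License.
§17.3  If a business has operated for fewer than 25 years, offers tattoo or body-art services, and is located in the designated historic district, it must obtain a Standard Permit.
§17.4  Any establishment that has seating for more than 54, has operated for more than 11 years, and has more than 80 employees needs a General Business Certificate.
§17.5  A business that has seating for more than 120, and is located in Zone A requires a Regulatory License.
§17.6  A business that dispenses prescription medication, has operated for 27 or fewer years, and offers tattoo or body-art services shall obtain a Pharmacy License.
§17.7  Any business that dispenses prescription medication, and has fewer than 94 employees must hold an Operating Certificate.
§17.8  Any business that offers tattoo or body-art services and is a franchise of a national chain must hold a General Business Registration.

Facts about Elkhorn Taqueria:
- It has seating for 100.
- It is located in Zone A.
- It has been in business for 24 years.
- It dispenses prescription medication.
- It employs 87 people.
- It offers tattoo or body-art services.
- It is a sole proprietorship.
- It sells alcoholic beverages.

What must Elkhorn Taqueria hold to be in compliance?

General Business Certificate, Liquor License, Operating Certificate, Pharmacy License

§17.1 sells alcoholic beverages; seating 100 ≤ 130 → Standard Authorization not required.
§17.2 sells alcoholic beverages; years in business 24 > 21; employees 87 ≥ 64 → Liquor License required.
§17.3 years in business 24 < 25; offers tattoo or body-art services; is located in Zone A (not: is located in the designated historic district) → Standard Permit not required.
§17.4 seating 100 > 54; years in business 24 > 11; employees 87 > 80 → General Business Certificate required.
§17.5 seating 100 ≤ 120; is located in Zone A → Regulatory License not required.
§17.6 dispenses prescription medication; years in business 24 ≤ 27; offers tattoo or body-art services → Pharmacy License required.
§17.7 dispenses prescription medication; employees 87 < 94 → Operating Certificate required.
§17.8 offers tattoo or body-art services; is a sole proprietorship (not: is a franchise of a national chain) → General Business Registration not required.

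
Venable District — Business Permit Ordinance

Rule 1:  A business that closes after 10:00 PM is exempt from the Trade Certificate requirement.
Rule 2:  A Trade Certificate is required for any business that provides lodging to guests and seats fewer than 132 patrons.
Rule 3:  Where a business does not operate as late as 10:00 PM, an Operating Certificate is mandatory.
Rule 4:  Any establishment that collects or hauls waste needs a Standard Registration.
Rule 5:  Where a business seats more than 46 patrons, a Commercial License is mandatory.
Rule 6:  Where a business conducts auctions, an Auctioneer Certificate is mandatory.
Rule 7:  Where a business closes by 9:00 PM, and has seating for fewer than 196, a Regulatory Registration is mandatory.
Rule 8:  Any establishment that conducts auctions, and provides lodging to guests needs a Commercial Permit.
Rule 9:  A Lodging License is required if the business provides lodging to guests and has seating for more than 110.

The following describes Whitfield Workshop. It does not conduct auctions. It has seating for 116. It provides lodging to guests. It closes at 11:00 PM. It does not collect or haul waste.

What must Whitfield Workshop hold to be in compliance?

Commercial License, Lodging License

Rule 1: closes 11:00 PM, after 10:00 PM → exempt from Trade Certificate.
Rule 2: provides lodging to guests; seating 116 < 132 → Trade Certificate required.
Rule 3: closes 11:00 PM, after 10:00 PM → Operating Certificate not required.
Rule 4: does not collect or haul waste → Standard Registration not required.
Rule 5: seating 116 > 46 → Commercial License required.
Rule 6: does not conduct auctions → Auctioneer Certificate not required.
Rule 7: closes 11:00 PM, after 9:00 PM; seating 116 < 196 → Regulatory Registration not required.
Rule 8: does not conduct auctions; provides lodging to guests → Commercial Permit not required.
Rule 9: provides lodging to guests; seating 116 > 110 → Lodging License required.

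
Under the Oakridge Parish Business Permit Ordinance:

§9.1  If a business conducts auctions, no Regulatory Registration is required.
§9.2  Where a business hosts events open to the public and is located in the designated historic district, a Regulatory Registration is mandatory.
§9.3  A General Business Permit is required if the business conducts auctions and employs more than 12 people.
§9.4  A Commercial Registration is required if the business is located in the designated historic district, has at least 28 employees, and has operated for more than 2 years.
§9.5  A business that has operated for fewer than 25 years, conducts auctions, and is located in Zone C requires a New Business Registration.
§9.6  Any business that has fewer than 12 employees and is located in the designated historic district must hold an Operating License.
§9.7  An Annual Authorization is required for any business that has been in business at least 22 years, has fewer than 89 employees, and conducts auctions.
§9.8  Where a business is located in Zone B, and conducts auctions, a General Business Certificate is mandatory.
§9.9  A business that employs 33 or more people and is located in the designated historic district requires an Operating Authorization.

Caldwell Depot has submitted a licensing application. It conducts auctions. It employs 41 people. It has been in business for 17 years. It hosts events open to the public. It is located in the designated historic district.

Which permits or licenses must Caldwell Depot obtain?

Commercial Registration, General Business Permit, Operating Authorization

§9.1 conducts auctions → exempt from Regulatory Registration.
§9.2 hosts events open to the public; is located in the designated historic district → Regulatory Registration required.
§9.3 conducts auctions; employees 41 > 12 → General Business Permit required.
§9.4 is located in the designated historic district; employees 41 ≥ 28; years in business 17 > 2 → Commercial Registration required.
§9.5 years in business 17 < 25; conducts auctions; is located in the designated historic district (not: is located in Zone C) → New Business Registration not required.
§9.6 employees 41 ≥ 12; is located in the designated historic district → Operating License not required.
§9.7 years in business 17 < 22; employees 41 < 89; conducts auctions → Annual Authorization not required.
§9.8 is located in the designated historic district (not: is located in Zone B); conducts auctions → General Business Certificate not required.
§9.9 employees 41 ≥ 33; is located in the designated historic district → Operating Authorization required.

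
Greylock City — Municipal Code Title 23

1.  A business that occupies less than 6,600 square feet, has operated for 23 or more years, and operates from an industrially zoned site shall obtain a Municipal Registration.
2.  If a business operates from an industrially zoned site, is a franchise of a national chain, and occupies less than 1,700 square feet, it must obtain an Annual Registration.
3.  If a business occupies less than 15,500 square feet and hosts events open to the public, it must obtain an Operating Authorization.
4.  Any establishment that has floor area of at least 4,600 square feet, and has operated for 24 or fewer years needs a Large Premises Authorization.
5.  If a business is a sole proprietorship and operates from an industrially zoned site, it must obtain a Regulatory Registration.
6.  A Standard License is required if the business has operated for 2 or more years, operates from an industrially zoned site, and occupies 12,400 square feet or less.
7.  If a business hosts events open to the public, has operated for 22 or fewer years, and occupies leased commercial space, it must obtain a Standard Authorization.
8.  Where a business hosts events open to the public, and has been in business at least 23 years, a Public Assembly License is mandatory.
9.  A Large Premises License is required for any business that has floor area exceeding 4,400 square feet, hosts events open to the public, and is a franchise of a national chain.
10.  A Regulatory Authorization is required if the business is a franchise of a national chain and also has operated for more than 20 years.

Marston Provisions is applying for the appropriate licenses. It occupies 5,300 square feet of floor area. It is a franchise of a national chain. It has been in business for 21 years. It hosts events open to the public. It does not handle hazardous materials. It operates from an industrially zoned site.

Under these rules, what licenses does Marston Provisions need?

Large Premises Authorization, Large Premises License, Operating Authorization, Regulatory Authorization, Standard License

1. floor area 5,300 square feet < 6,600 square feet; years in business 21 < 23; operates from an industrially zoned site → Municipal Registration not required.
2. operates from an industrially zoned site; is a franchise of a national chain; floor area 5,300 square feet ≥ 1,700 square feet → Annual Registration not required.
3. floor area 5,300 square feet < 15,500 square feet; hosts events open to the public → Operating Authorization required.
4. floor area 5,300 square feet ≥ 4,600 square feet; years in business 21 ≤ 24 → Large Premises Authorization required.
5. is a franchise of a national chain (not: is a sole proprietorship); operates from an industrially zoned site → Regulatory Registration not required.
6. years in business 21 ≥ 2; operates from an industrially zoned site; floor area 5,300 square feet ≤ 12,400 square feet → Standard License required.
7. hosts events open to the public; years in business 21 ≤ 22; operates from an industrially zoned site (not: occupies leased commercial space) → Standard Authorization not required.
8. hosts events open to the public; years in business 21 < 23 → Public Assembly License not required.
9. floor area 5,300 square feet > 4,400 square feet; hosts events open to the public; is a franchise of a national chain → Large Premises License required.
10. is a franchise of a national chain; years in business 21 > 20 → Regulatory Authorization required.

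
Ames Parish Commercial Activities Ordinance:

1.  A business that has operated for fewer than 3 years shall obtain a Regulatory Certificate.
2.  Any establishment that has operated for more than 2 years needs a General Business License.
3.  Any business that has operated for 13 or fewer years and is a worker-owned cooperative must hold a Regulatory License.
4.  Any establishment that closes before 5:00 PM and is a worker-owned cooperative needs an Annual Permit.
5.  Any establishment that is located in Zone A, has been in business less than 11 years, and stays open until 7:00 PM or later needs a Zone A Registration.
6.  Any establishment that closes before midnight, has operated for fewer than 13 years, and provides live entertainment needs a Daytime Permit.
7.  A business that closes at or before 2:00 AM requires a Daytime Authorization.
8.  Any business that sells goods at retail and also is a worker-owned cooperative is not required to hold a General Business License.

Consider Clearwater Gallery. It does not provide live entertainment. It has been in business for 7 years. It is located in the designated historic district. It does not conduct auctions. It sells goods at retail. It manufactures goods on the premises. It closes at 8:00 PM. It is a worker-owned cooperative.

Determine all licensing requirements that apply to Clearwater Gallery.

Daytime Authorization, Regulatory License

1. years in business 7 ≥ 3 → Regulatory Certificate not required.
2. years in business 7 > 2 → General Business License required.
3. years in business 7 ≤ 13; is a worker-owned cooperative → Regulatory License required.
4. closes 8:00 PM, after 5:00 PM; is a worker-owned cooperative → Annual Permit not required.
5. is located in the designated historic district (not: is located in Zone A); years in business 7 < 11; closes 8:00 PM, after 7:00 PM → Zone A Registration not required.
6. closes 8:00 PM, at/before midnight; years in business 7 < 13; does not provide live entertainment → Daytime Permit not required.
7. closes 8:00 PM, at/before 2:00 AM → Daytime Authorization required.
8. sells goods at retail; is a worker-owned cooperative → exempt from General Business License.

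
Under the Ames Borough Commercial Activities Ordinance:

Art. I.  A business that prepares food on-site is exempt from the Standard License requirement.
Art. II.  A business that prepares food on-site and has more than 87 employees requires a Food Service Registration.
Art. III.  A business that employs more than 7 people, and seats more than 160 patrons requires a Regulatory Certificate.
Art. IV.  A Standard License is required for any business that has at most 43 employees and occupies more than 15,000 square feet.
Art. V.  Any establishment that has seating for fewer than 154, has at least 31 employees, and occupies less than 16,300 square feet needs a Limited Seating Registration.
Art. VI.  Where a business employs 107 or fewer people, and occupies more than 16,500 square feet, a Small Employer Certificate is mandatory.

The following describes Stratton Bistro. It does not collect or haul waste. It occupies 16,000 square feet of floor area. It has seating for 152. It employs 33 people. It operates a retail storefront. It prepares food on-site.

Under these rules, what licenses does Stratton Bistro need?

Art. I. prepares food on-site → exempt from Standard License.
Art. II. prepares food on-site; employees 33 ≤ 87 → Food Service Registration not required.
Art. III. employees 33 > 7; seating 152 ≤ 160 → Regulatory Certificate not required.
Art. IV. employees 33 ≤ 43; floor area 16,000 square feet > 15,000 square feet → Standard License required.
Art. V. seating 152 < 154; employees 33 ≥ 31; floor area 16,000 square feet < 16,300 square feet → Limited Seating Registration required.
Art. VI. employees 33 ≤ 107; floor area 16,000 square feet ≤ 16,500 square feet → Small Employer Certificate not required.

Limited Seating Registration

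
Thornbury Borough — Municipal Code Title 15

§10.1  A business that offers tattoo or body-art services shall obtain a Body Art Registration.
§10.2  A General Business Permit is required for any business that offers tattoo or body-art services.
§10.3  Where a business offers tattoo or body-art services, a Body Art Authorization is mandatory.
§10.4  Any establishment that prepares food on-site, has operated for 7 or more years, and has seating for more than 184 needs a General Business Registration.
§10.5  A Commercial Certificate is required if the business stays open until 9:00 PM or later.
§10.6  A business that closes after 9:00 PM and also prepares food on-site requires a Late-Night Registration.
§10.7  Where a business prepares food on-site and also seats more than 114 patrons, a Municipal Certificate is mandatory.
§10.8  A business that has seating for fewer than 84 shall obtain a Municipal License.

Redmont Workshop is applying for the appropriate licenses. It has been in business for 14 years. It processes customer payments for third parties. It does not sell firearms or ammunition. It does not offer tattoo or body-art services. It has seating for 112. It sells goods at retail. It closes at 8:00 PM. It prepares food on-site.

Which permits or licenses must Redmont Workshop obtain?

None

§10.1 does not offer tattoo or body-art services → Body Art Registration not required.
§10.2 does not offer tattoo or body-art services → General Business Permit not required.
§10.3 does not offer tattoo or body-art services → Body Art Authorization not required.
§10.4 prepares food on-site; years in business 14 ≥ 7; seating 112 ≤ 184 → General Business Registration not required.
§10.5 closes 8:00 PM, at/before 9:00 PM → Commercial Certificate not required.
§10.6 closes 8:00 PM, at/before 9:00 PM; prepares food on-site → Late-Night Registration not required.
§10.7 prepares food on-site; seating 112 ≤ 114 → Municipal Certificate not required.
§10.8 seating 112 ≥ 84 → Municipal License not required.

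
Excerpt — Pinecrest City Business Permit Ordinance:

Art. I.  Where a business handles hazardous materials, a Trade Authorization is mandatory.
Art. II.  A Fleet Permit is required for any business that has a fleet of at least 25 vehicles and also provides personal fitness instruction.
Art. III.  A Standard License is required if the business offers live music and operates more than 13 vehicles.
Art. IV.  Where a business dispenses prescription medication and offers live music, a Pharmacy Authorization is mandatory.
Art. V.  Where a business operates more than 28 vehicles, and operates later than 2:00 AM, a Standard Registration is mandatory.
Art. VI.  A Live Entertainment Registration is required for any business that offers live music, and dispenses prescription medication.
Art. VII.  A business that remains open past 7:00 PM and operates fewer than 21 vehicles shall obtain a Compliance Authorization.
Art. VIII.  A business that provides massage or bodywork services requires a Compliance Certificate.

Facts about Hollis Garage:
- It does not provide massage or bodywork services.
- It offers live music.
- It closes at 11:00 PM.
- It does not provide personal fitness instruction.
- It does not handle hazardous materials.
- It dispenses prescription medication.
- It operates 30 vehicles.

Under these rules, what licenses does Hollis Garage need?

Live Entertainment Registration, Pharmacy Authorization, Standard License

Art. I. does not handle hazardous materials → Trade Authorization not required.
Art. II. vehicles 30 ≥ 25; does not provide personal fitness instruction → Fleet Permit not required.
Art. III. offers live music; vehicles 30 > 13 → Standard License required.
Art. IV. dispenses prescription medication; offers live music → Pharmacy Authorization required.
Art. V. vehicles 30 > 28; closes 11:00 PM, at/before 2:00 AM → Standard Registration not required.
Art. VI. offers live music; dispenses prescription medication → Live Entertainment Registration required.
Art. VII. closes 11:00 PM, after 7:00 PM; vehicles 30 ≥ 21 → Compliance Authorization not required.
Art. VIII. does not provide massage or bodywork services → Compliance Certificate not required.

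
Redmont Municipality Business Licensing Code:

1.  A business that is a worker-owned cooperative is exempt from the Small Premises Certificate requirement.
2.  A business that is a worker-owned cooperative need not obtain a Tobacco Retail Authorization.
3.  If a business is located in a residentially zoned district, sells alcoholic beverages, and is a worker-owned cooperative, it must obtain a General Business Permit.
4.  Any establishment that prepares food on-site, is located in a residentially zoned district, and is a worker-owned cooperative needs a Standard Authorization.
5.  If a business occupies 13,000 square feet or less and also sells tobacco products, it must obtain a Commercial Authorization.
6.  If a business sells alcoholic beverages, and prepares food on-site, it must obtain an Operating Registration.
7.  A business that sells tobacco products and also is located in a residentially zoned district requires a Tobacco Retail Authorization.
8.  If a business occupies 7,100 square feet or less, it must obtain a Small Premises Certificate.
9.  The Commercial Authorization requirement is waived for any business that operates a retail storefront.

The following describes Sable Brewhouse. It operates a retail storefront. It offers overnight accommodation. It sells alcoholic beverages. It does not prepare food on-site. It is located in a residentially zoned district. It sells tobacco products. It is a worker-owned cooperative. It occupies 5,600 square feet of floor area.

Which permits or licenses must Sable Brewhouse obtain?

1. is a worker-owned cooperative → exempt from Small Premises Certificate.
2. is a worker-owned cooperative → exempt from Tobacco Retail Authorization.
3. is located in a residentially zoned district; sells alcoholic beverages; is a worker-owned cooperative → General Business Permit required.
4. does not prepare food on-site; is located in a residentially zoned district; is a worker-owned cooperative → Standard Authorization not required.
5. floor area 5,600 square feet ≤ 13,000 square feet; sells tobacco products → Commercial Authorization required.
6. sells alcoholic beverages; does not prepare food on-site → Operating Registration not required.
7. sells tobacco products; is located in a residentially zoned district → Tobacco Retail Authorization required.
8. floor area 5,600 square feet ≤ 7,100 square feet → Small Premises Certificate required.
9. operates a retail storefront → exempt from Commercial Authorization.

General Business Permit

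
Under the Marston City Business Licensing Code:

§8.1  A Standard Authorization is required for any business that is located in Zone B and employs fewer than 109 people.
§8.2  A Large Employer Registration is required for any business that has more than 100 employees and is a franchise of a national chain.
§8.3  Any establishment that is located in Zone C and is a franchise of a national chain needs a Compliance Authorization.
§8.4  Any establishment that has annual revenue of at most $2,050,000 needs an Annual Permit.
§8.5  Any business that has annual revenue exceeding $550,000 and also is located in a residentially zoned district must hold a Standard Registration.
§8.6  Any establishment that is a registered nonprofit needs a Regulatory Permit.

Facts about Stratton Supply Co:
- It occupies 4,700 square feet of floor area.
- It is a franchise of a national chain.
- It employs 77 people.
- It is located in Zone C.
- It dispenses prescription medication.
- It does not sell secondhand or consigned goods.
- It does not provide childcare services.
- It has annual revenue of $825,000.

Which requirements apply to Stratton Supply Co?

Annual Permit, Compliance Authorization

§8.1 is located in Zone C (not: is located in Zone B); employees 77 < 109 → Standard Authorization not required.
§8.2 employees 77 ≤ 100; is a franchise of a national chain → Large Employer Registration not required.
§8.3 is located in Zone C; is a franchise of a national chain → Compliance Authorization required.
§8.4 revenue $825,000 ≤ $2,050,000 → Annual Permit required.
§8.5 revenue $825,000 > $550,000; is located in Zone C (not: is located in a residentially zoned district) → Standard Registration not required.
§8.6 is a franchise of a national chain (not: is a registered nonprofit) → Regulatory Permit not required.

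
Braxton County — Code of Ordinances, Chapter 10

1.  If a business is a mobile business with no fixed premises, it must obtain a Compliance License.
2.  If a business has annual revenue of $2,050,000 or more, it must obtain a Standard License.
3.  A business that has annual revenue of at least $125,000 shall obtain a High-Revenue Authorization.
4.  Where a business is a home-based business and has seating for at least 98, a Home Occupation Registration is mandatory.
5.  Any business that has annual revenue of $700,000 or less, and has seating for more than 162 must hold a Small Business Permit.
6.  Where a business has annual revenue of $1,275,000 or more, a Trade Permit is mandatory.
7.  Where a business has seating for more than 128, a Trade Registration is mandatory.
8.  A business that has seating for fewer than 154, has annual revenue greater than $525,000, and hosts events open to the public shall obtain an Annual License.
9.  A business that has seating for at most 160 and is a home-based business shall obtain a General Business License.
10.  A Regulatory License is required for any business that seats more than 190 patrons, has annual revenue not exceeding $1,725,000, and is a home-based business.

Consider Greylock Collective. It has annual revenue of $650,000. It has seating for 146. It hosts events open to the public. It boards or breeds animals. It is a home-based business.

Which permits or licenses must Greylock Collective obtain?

1. is a home-based business (not: is a mobile business with no fixed premises) → Compliance License not required.
2. revenue $650,000 < $2,050,000 → Standard License not required.
3. revenue $650,000 ≥ $125,000 → High-Revenue Authorization required.
4. is a home-based business; seating 146 ≥ 98 → Home Occupation Registration required.
5. revenue $650,000 ≤ $700,000; seating 146 ≤ 162 → Small Business Permit not required.
6. revenue $650,000 < $1,275,000 → Trade Permit not required.
7. seating 146 > 128 → Trade Registration required.
8. seating 146 < 154; revenue $650,000 > $525,000; hosts events open to the public → Annual License required.
9. seating 146 ≤ 160; is a home-based business → General Business License required.
10. seating 146 ≤ 190; revenue $650,000 ≤ $1,725,000; is a home-based business → Regulatory License not required.

Annual License, General Business License, High-Revenue Authorization, Home Occupation Registration, Trade Registration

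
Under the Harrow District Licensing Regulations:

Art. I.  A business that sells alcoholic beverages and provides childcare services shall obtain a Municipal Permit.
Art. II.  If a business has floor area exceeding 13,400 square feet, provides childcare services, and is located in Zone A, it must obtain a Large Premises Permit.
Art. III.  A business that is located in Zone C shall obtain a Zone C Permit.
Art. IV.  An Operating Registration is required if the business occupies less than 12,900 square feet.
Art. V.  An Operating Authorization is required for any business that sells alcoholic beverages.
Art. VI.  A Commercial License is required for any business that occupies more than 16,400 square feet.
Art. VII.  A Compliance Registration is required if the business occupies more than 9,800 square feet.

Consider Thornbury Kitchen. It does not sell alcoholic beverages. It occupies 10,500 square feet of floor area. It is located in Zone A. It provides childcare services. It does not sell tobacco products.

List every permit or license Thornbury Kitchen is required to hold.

Art. I. does not sell alcoholic beverages; provides childcare services → Municipal Permit not required.
Art. II. floor area 10,500 square feet ≤ 13,400 square feet; provides childcare services; is located in Zone A → Large Premises Permit not required.
Art. III. is located in Zone A (not: is located in Zone C) → Zone C Permit not required.
Art. IV. floor area 10,500 square feet < 12,900 square feet → Operating Registration required.
Art. V. does not sell alcoholic beverages → Operating Authorization not required.
Art. VI. floor area 10,500 square feet ≤ 16,400 square feet → Commercial License not required.
Art. VII. floor area 10,500 square feet > 9,800 square feet → Compliance Registration required.

Compliance Registration, Operating Registration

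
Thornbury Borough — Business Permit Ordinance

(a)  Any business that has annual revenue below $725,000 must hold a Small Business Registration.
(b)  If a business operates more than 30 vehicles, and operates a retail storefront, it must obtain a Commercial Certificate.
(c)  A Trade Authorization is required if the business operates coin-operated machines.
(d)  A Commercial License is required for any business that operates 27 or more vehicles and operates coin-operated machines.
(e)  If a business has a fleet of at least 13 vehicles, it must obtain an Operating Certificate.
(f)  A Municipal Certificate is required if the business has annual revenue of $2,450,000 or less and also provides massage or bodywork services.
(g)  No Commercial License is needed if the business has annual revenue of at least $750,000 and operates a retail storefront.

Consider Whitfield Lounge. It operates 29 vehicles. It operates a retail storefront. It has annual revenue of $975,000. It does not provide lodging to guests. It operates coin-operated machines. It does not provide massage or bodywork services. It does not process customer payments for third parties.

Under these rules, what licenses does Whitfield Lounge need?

(a) revenue $975,000 ≥ $725,000 → Small Business Registration not required.
(b) vehicles 29 ≤ 30; operates a retail storefront → Commercial Certificate not required.
(c) operates coin-operated machines → Trade Authorization required.
(d) vehicles 29 ≥ 27; operates coin-operated machines → Commercial License required.
(e) vehicles 29 ≥ 13 → Operating Certificate required.
(f) revenue $975,000 ≤ $2,450,000; does not provide massage or bodywork services → Municipal Certificate not required.
(g) revenue $975,000 ≥ $750,000; operates a retail storefront → exempt from Commercial License.

Operating Certificate, Trade Authorization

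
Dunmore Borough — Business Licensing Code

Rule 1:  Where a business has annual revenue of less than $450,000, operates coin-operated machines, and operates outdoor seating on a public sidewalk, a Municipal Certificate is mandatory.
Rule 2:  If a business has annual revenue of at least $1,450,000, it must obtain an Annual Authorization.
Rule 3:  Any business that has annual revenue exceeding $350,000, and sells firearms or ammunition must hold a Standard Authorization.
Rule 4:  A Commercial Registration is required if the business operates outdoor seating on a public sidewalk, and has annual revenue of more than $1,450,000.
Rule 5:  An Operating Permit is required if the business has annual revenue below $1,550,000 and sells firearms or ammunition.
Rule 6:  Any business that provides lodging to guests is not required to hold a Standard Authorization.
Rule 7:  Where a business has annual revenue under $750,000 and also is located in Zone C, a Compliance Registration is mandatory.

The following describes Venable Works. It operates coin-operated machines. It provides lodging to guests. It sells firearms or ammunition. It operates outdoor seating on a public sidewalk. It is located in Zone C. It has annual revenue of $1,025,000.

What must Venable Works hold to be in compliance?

Rule 1: revenue $1,025,000 ≥ $450,000; operates coin-operated machines; operates outdoor seating on a public sidewalk → Municipal Certificate not required.
Rule 2: revenue $1,025,000 < $1,450,000 → Annual Authorization not required.
Rule 3: revenue $1,025,000 > $350,000; sells firearms or ammunition → Standard Authorization required.
Rule 4: operates outdoor seating on a public sidewalk; revenue $1,025,000 ≤ $1,450,000 → Commercial Registration not required.
Rule 5: revenue $1,025,000 < $1,550,000; sells firearms or ammunition → Operating Permit required.
Rule 6: provides lodging to guests → exempt from Standard Authorization.
Rule 7: revenue $1,025,000 ≥ $750,000; is located in Zone C → Compliance Registration not required.

Operating Permit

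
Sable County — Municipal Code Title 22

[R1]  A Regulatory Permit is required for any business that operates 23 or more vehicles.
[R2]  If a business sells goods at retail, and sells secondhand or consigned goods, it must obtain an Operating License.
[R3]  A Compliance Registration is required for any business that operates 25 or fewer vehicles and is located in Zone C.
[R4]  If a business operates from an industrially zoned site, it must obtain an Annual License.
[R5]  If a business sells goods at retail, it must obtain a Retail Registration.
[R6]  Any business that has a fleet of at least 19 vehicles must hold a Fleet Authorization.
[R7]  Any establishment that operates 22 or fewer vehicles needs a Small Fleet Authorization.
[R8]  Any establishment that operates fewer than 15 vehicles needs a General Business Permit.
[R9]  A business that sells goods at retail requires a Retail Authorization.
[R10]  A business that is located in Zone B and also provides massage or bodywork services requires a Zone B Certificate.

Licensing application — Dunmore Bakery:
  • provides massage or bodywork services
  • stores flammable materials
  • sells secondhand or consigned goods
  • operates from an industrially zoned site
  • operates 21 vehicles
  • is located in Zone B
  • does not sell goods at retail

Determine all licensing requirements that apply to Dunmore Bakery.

[R1] vehicles 21 < 23 → Regulatory Permit not required.
[R2] does not sell goods at retail; sells secondhand or consigned goods → Operating License not required.
[R3] vehicles 21 ≤ 25; is located in Zone B (not: is located in Zone C) → Compliance Registration not required.
[R4] operates from an industrially zoned site → Annual License required.
[R5] does not sell goods at retail → Retail Registration not required.
[R6] vehicles 21 ≥ 19 → Fleet Authorization required.
[R7] vehicles 21 ≤ 22 → Small Fleet Authorization required.
[R8] vehicles 21 ≥ 15 → General Business Permit not required.
[R9] does not sell goods at retail → Retail Authorization not required.
[R10] is located in Zone B; provides massage or bodywork services → Zone B Certificate required.

Annual License, Fleet Authorization, Small Fleet Authorization, Zone B Certificate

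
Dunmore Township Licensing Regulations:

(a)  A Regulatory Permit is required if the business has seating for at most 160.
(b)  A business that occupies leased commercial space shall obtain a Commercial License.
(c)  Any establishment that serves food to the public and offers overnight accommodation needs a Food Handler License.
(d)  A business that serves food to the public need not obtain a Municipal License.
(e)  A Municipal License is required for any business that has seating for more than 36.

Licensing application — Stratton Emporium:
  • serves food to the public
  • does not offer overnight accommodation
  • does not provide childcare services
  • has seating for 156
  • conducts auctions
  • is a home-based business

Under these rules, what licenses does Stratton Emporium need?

(a) seating 156 ≤ 160 → Regulatory Permit required.
(b) is a home-based business (not: occupies leased commercial space) → Commercial License not required.
(c) serves food to the public; does not offer overnight accommodation → Food Handler License not required.
(d) serves food to the public → exempt from Municipal License.
(e) seating 156 > 36 → Municipal License required.

Regulatory Permit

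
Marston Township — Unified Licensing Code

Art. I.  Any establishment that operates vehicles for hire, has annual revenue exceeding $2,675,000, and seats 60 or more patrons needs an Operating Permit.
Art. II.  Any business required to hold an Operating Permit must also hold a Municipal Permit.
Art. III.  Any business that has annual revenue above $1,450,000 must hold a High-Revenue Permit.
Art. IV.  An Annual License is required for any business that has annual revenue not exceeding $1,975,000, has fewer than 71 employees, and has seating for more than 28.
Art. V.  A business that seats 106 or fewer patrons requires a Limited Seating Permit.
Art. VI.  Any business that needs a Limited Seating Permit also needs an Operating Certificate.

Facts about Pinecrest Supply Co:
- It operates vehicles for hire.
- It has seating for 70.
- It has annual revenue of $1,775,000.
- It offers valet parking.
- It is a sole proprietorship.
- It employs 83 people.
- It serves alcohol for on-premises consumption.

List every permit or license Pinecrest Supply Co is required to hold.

Art. I. operates vehicles for hire; revenue $1,775,000 ≤ $2,675,000; seating 70 ≥ 60 → Operating Permit not required.
Art. II. Operating Permit is not required → no effect.
Art. III. revenue $1,775,000 > $1,450,000 → High-Revenue Permit required.
Art. IV. revenue $1,775,000 ≤ $1,975,000; employees 83 ≥ 71; seating 70 > 28 → Annual License not required.
Art. V. seating 70 ≤ 106 → Limited Seating Permit required.
Art. VI. Limited Seating Permit is required → Operating Certificate also required.

High-Revenue Permit, Limited Seating Permit, Operating Certificate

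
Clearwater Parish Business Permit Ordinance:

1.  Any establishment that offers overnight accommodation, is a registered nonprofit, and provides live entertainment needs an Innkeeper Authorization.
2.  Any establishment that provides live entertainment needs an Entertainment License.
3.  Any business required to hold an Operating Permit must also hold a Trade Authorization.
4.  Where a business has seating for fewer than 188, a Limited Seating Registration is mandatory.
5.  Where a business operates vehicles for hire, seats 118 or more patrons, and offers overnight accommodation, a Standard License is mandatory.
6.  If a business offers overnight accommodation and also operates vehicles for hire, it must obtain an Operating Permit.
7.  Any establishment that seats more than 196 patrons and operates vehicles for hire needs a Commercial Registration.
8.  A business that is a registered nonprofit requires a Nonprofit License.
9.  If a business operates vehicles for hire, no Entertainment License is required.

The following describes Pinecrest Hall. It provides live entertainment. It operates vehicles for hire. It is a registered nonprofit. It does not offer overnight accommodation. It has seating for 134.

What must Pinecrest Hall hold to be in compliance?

1. does not offer overnight accommodation; is a registered nonprofit; provides live entertainment → Innkeeper Authorization not required.
2. provides live entertainment → Entertainment License required.
3. Operating Permit is not required → no effect.
4. seating 134 < 188 → Limited Seating Registration required.
5. operates vehicles for hire; seating 134 ≥ 118; does not offer overnight accommodation → Standard License not required.
6. does not offer overnight accommodation; operates vehicles for hire → Operating Permit not required.
7. seating 134 ≤ 196; operates vehicles for hire → Commercial Registration not required.
8. is a registered nonprofit → Nonprofit License required.
9. operates vehicles for hire → exempt from Entertainment License.

Limited Seating Registration, Nonprofit License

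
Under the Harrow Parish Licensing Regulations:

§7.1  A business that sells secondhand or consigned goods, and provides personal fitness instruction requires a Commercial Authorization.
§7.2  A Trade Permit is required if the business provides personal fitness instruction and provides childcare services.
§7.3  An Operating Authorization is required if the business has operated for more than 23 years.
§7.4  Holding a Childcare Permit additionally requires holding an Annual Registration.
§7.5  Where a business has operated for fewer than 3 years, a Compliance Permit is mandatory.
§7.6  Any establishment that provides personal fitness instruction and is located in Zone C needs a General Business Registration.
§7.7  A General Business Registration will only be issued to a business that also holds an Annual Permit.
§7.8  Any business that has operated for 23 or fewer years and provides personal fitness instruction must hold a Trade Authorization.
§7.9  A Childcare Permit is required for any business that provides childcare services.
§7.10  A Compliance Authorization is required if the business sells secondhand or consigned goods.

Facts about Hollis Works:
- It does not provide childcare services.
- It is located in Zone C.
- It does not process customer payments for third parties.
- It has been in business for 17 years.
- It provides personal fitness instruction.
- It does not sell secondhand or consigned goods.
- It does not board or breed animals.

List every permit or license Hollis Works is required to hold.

§7.1 does not sell secondhand or consigned goods; provides personal fitness instruction → Commercial Authorization not required.
§7.2 provides personal fitness instruction; does not provide childcare services → Trade Permit not required.
§7.3 years in business 17 ≤ 23 → Operating Authorization not required.
§7.4 Childcare Permit is not required → no effect.
§7.5 years in business 17 ≥ 3 → Compliance Permit not required.
§7.6 provides personal fitness instruction; is located in Zone C → General Business Registration required.
§7.7 General Business Registration is required → Annual Permit also required.
§7.8 years in business 17 ≤ 23; provides personal fitness instruction → Trade Authorization required.
§7.9 does not provide childcare services → Childcare Permit not required.
§7.10 does not sell secondhand or consigned goods → Compliance Authorization not required.

Annual Permit, General Business Registration, Trade Authorization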